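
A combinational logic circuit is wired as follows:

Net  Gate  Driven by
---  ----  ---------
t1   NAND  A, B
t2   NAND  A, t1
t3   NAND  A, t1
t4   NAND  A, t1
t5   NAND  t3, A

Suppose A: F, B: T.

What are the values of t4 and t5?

t1 = A NAND B = F NAND T = T
t3 = A NAND t1 = F NAND T = T
t4 = A NAND t1 = F NAND T = T
t5 = t3 NAND A = T NAND F = T

t4 = T; t5 = T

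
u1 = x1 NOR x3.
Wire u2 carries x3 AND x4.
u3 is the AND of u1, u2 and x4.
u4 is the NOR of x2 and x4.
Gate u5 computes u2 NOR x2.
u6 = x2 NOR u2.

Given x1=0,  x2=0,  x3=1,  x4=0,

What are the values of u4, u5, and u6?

u4 = 1, u5 = 1, u6 = 1

u2 = x3 AND x4 = 1 AND 0 = 0
u4 = x2 NOR x4 = 0 NOR 0 = 1
u5 = u2 NOR x2 = 0 NOR 0 = 1
u6 = x2 NOR u2 = 0 NOR 0 = 1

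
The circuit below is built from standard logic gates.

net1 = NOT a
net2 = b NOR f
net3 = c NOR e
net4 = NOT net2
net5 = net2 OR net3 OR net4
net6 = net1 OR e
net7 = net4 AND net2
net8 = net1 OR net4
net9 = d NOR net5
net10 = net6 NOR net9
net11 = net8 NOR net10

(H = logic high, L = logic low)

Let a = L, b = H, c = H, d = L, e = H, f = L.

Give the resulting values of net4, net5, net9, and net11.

net4 = H, net5 = H, net9 = L, net11 = L

net1 = NOT a = NOT L = H
net2 = b NOR f = H NOR L = L
net3 = c NOR e = H NOR H = L
net4 = NOT net2 = NOT L = H
net5 = net2 OR net3 OR net4 = L OR L OR H = H
net6 = net1 OR e = H OR H = H
net8 = net1 OR net4 = H OR H = H
net9 = d NOR net5 = L NOR H = L
net10 = net6 NOR net9 = H NOR L = L
net11 = net8 NOR net10 = H NOR L = L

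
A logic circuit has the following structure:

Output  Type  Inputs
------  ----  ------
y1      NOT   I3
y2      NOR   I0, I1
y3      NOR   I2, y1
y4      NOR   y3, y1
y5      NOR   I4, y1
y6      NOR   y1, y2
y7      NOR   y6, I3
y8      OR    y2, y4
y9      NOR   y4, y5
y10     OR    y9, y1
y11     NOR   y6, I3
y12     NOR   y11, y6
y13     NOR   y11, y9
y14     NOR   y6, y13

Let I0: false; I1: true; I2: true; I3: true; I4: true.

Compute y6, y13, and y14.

y6 = true, y13 = true, y14 = false

y1 = NOT I3 = NOT true = false
y2 = I0 NOR I1 = false NOR true = false
y3 = I2 NOR y1 = true NOR false = false
y4 = y3 NOR y1 = false NOR false = true
y5 = I4 NOR y1 = true NOR false = false
y6 = y1 NOR y2 = false NOR false = true
y9 = y4 NOR y5 = true NOR false = false
y11 = y6 NOR I3 = true NOR true = false
y13 = y11 NOR y9 = false NOR false = true
y14 = y6 NOR y13 = true NOR true = false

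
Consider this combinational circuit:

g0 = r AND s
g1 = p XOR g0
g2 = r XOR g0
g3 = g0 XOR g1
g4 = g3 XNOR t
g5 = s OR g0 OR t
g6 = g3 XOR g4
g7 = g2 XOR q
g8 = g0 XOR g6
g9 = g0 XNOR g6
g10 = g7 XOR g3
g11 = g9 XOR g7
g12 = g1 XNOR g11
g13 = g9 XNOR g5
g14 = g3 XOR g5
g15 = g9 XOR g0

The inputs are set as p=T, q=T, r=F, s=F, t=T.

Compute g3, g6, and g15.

g3 = T, g6 = F, g15 = T

g0 = r AND s = F AND F = F
g1 = p XOR g0 = T XOR F = T
g3 = g0 XOR g1 = F XOR T = T
g4 = g3 XNOR t = T XNOR T = T
g6 = g3 XOR g4 = T XOR T = F
g9 = g0 XNOR g6 = F XNOR F = T
g15 = g9 XOR g0 = T XOR F = T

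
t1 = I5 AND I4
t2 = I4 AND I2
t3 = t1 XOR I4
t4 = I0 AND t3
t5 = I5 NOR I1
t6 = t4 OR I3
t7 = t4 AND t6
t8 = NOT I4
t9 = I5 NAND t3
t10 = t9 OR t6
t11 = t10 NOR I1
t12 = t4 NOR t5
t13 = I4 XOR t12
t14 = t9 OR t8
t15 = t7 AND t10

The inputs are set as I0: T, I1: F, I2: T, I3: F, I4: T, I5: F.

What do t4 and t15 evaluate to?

t4 = T; t15 = T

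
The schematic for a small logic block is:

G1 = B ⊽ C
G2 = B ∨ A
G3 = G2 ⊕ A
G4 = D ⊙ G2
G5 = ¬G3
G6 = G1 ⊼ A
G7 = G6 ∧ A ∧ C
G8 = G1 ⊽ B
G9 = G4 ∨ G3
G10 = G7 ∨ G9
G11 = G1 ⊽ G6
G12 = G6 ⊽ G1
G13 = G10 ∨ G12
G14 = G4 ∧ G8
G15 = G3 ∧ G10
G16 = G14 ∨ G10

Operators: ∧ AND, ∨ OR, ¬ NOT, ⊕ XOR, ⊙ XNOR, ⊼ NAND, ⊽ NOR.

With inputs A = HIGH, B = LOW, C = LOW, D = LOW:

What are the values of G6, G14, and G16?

G1 = B NOR C = LOW NOR LOW = HIGH
G2 = B OR A = LOW OR HIGH = HIGH
G3 = G2 XOR A = HIGH XOR HIGH = LOW
G4 = D XNOR G2 = LOW XNOR HIGH = LOW
G6 = G1 NAND A = HIGH NAND HIGH = LOW
G7 = G6 AND A AND C = LOW AND HIGH AND LOW = LOW
G8 = G1 NOR B = HIGH NOR LOW = LOW
G9 = G4 OR G3 = LOW OR LOW = LOW
G10 = G7 OR G9 = LOW OR LOW = LOW
G14 = G4 AND G8 = LOW AND LOW = LOW
G16 = G14 OR G10 = LOW OR LOW = LOW

G6 = LOW  G14 = LOW  G16 = LOW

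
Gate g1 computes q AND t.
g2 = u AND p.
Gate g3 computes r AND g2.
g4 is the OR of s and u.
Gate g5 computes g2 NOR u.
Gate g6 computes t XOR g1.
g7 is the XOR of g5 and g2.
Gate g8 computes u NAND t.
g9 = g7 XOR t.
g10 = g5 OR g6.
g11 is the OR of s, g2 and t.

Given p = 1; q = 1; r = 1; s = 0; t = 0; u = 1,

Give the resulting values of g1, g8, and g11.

g1 = q AND t = 1 AND 0 = 0
g2 = u AND p = 1 AND 1 = 1
g8 = u NAND t = 1 NAND 0 = 1
g11 = s OR g2 OR t = 0 OR 1 OR 0 = 1

g1 = 0; g8 = 1; g11 = 1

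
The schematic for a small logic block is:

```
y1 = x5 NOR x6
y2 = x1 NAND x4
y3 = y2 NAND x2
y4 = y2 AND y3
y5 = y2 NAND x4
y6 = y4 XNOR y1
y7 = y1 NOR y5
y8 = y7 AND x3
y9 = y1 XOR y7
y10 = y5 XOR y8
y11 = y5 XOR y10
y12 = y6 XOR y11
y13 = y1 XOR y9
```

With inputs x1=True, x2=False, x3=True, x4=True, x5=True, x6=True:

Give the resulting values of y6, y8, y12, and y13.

y1 = x5 NOR x6 = True NOR True = False
y2 = x1 NAND x4 = True NAND True = False
y3 = y2 NAND x2 = False NAND False = True
y4 = y2 AND y3 = False AND True = False
y5 = y2 NAND x4 = False NAND True = True
y6 = y4 XNOR y1 = False XNOR False = True
y7 = y1 NOR y5 = False NOR True = False
y8 = y7 AND x3 = False AND True = False
y9 = y1 XOR y7 = False XOR False = False
y10 = y5 XOR y8 = True XOR False = True
y11 = y5 XOR y10 = True XOR True = False
y12 = y6 XOR y11 = True XOR False = True
y13 = y1 XOR y9 = False XOR False = False

y6 = True  y8 = False  y12 = True  y13 = False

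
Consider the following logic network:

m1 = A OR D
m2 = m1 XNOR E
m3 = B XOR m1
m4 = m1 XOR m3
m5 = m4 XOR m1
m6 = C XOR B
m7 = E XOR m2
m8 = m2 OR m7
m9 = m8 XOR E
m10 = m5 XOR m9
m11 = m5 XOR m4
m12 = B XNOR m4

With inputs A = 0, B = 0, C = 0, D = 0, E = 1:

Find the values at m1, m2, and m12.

m1 = A OR D = 0 OR 0 = 0
m2 = m1 XNOR E = 0 XNOR 1 = 0
m3 = B XOR m1 = 0 XOR 0 = 0
m4 = m1 XOR m3 = 0 XOR 0 = 0
m12 = B XNOR m4 = 0 XNOR 0 = 1

m1 = 0; m2 = 0; m12 = 1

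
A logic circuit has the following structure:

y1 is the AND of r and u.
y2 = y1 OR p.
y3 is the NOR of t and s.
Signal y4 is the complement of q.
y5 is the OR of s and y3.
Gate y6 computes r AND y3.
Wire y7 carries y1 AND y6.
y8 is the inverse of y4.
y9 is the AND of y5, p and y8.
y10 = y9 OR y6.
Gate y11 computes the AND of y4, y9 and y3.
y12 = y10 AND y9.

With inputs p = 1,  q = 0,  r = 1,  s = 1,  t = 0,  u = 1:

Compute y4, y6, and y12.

y3 = t NOR s = 0 NOR 1 = 0
y4 = NOT q = NOT 0 = 1
y5 = s OR y3 = 1 OR 0 = 1
y6 = r AND y3 = 1 AND 0 = 0
y8 = NOT y4 = NOT 1 = 0
y9 = y5 AND p AND y8 = 1 AND 1 AND 0 = 0
y10 = y9 OR y6 = 0 OR 0 = 0
y12 = y10 AND y9 = 0 AND 0 = 0

y4 = 1, y6 = 0, y12 = 0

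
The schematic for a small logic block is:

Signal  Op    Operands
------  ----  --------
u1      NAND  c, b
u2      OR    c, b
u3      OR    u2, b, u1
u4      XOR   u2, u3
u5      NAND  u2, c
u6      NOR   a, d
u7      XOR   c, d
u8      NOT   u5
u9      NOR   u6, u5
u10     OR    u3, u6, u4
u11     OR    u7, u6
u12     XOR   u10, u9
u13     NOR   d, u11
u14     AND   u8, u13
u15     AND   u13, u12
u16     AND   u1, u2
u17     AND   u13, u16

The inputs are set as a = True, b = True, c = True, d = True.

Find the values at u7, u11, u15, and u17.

u7 = False, u11 = False, u15 = False, u17 = False

u1 = c NAND b = True NAND True = False
u2 = c OR b = True OR True = True
u3 = u2 OR b OR u1 = True OR True OR False = True
u4 = u2 XOR u3 = True XOR True = False
u5 = u2 NAND c = True NAND True = False
u6 = a NOR d = True NOR True = False
u7 = c XOR d = True XOR True = False
u9 = u6 NOR u5 = False NOR False = True
u10 = u3 OR u6 OR u4 = True OR False OR False = True
u11 = u7 OR u6 = False OR False = False
u12 = u10 XOR u9 = True XOR True = False
u13 = d NOR u11 = True NOR False = False
u15 = u13 AND u12 = False AND False = False
u16 = u1 AND u2 = False AND True = False
u17 = u13 AND u16 = False AND False = False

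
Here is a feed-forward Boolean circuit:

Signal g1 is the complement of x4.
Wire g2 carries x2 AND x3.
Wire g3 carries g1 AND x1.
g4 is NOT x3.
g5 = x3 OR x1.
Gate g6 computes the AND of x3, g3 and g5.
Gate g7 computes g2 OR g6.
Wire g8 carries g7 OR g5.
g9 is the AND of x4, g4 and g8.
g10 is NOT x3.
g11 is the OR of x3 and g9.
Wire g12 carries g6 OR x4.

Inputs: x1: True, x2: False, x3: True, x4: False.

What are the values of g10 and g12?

g1 = NOT x4 = NOT False = True
g3 = g1 AND x1 = True AND True = True
g5 = x3 OR x1 = True OR True = True
g6 = x3 AND g3 AND g5 = True AND True AND True = True
g10 = NOT x3 = NOT True = False
g12 = g6 OR x4 = True OR False = True

g10 = False, g12 = True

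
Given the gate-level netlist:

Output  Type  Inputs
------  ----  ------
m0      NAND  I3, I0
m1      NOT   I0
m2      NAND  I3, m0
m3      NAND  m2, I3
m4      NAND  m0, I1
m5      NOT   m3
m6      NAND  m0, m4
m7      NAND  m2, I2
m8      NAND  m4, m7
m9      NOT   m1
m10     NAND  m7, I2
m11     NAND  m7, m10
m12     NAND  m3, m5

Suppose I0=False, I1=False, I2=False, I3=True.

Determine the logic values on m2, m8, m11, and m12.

m0 = I3 NAND I0 = True NAND False = True
m2 = I3 NAND m0 = True NAND True = False
m3 = m2 NAND I3 = False NAND True = True
m4 = m0 NAND I1 = True NAND False = True
m5 = NOT m3 = NOT True = False
m7 = m2 NAND I2 = False NAND False = True
m8 = m4 NAND m7 = True NAND True = False
m10 = m7 NAND I2 = True NAND False = True
m11 = m7 NAND m10 = True NAND True = False
m12 = m3 NAND m5 = True NAND False = True

m2 = False, m8 = False, m11 = False, m12 = True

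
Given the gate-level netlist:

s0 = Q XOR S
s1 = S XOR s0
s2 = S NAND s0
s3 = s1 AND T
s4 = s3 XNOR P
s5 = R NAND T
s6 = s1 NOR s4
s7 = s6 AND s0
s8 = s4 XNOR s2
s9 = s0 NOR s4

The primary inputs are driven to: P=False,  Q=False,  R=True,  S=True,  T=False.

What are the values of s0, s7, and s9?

s0 = Q XOR S = False XOR True = True
s1 = S XOR s0 = True XOR True = False
s3 = s1 AND T = False AND False = False
s4 = s3 XNOR P = False XNOR False = True
s6 = s1 NOR s4 = False NOR True = False
s7 = s6 AND s0 = False AND True = False
s9 = s0 NOR s4 = True NOR True = False

s0 = True; s7 = False; s9 = False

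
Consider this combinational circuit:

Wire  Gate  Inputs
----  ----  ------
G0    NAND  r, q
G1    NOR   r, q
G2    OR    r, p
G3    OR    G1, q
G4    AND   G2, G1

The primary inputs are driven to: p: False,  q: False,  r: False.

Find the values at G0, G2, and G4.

G0 = r NAND q = False NAND False = True
G1 = r NOR q = False NOR False = True
G2 = r OR p = False OR False = False
G4 = G2 AND G1 = False AND True = False

G0 = True, G2 = False, G4 = False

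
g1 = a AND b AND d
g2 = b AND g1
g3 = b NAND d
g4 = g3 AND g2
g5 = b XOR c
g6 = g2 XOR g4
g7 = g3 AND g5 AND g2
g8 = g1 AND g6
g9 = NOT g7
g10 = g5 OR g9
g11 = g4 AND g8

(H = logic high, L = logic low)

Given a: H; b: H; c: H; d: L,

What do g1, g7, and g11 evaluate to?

g1 = L  g7 = L  g11 = L

g1 = a AND b AND d = H AND H AND L = L
g2 = b AND g1 = H AND L = L
g3 = b NAND d = H NAND L = H
g4 = g3 AND g2 = H AND L = L
g5 = b XOR c = H XOR H = L
g6 = g2 XOR g4 = L XOR L = L
g7 = g3 AND g5 AND g2 = H AND L AND L = L
g8 = g1 AND g6 = L AND L = L
g11 = g4 AND g8 = L AND L = L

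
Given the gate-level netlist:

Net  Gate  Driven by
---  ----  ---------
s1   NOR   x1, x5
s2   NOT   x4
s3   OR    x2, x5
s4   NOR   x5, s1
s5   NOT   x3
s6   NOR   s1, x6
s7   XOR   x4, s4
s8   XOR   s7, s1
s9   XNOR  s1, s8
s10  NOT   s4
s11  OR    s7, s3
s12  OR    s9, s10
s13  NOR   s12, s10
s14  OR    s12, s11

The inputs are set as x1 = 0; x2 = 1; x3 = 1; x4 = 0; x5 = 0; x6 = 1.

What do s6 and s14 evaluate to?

s6 = 0  s14 = 1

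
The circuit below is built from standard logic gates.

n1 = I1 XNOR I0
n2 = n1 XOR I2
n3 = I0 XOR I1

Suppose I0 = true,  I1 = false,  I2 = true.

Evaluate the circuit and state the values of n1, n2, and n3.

n1 = I1 XNOR I0 = false XNOR true = false
n2 = n1 XOR I2 = false XOR true = true
n3 = I0 XOR I1 = true XOR false = true

n1 = false, n2 = true, n3 = true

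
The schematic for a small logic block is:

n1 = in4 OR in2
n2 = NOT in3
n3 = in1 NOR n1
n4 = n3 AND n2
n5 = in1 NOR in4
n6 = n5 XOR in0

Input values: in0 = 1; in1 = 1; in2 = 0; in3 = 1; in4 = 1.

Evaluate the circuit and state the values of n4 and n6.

n1 = in4 OR in2 = 1 OR 0 = 1
n2 = NOT in3 = NOT 1 = 0
n3 = in1 NOR n1 = 1 NOR 1 = 0
n4 = n3 AND n2 = 0 AND 0 = 0
n5 = in1 NOR in4 = 1 NOR 1 = 0
n6 = n5 XOR in0 = 0 XOR 1 = 1

n4 = 0; n6 = 1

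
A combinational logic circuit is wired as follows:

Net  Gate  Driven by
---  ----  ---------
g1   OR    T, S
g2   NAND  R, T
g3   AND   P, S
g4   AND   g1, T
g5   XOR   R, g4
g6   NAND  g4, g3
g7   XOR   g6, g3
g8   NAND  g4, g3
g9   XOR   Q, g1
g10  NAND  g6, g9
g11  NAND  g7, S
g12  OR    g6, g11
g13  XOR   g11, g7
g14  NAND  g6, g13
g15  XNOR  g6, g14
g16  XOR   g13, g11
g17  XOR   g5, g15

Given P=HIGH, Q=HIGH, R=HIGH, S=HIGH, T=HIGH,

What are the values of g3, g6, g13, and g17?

g3 = HIGH, g6 = LOW, g13 = HIGH, g17 = LOW

g1 = T OR S = HIGH OR HIGH = HIGH
g3 = P AND S = HIGH AND HIGH = HIGH
g4 = g1 AND T = HIGH AND HIGH = HIGH
g5 = R XOR g4 = HIGH XOR HIGH = LOW
g6 = g4 NAND g3 = HIGH NAND HIGH = LOW
g7 = g6 XOR g3 = LOW XOR HIGH = HIGH
g11 = g7 NAND S = HIGH NAND HIGH = LOW
g13 = g11 XOR g7 = LOW XOR HIGH = HIGH
g14 = g6 NAND g13 = LOW NAND HIGH = HIGH
g15 = g6 XNOR g14 = LOW XNOR HIGH = LOW
g17 = g5 XOR g15 = LOW XOR LOW = LOW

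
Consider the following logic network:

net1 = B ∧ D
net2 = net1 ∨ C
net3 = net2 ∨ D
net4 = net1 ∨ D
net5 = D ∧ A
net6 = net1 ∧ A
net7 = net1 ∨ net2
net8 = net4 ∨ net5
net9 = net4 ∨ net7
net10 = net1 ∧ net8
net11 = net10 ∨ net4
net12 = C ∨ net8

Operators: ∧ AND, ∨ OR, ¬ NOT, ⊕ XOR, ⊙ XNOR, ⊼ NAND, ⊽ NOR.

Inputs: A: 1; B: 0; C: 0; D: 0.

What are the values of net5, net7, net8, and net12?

net5 = 0; net7 = 0; net8 = 0; net12 = 0

net1 = B AND D = 0 AND 0 = 0
net2 = net1 OR C = 0 OR 0 = 0
net4 = net1 OR D = 0 OR 0 = 0
net5 = D AND A = 0 AND 1 = 0
net7 = net1 OR net2 = 0 OR 0 = 0
net8 = net4 OR net5 = 0 OR 0 = 0
net12 = C OR net8 = 0 OR 0 = 0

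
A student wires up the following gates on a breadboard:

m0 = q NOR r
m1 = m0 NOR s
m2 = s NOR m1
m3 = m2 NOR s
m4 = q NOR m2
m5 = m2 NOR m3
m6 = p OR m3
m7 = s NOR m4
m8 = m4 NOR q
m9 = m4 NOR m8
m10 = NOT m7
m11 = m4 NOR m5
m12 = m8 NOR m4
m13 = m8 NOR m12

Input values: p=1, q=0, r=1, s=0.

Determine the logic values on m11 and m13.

m11 = 0; m13 = 1

m0 = q NOR r = 0 NOR 1 = 0
m1 = m0 NOR s = 0 NOR 0 = 1
m2 = s NOR m1 = 0 NOR 1 = 0
m3 = m2 NOR s = 0 NOR 0 = 1
m4 = q NOR m2 = 0 NOR 0 = 1
m5 = m2 NOR m3 = 0 NOR 1 = 0
m8 = m4 NOR q = 1 NOR 0 = 0
m11 = m4 NOR m5 = 1 NOR 0 = 0
m12 = m8 NOR m4 = 0 NOR 1 = 0
m13 = m8 NOR m12 = 0 NOR 0 = 1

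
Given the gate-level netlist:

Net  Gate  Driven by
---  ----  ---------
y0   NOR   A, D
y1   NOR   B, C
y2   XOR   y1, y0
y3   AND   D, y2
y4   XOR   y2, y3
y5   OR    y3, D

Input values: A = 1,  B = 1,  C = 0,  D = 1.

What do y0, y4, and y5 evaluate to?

y0 = 0, y4 = 0, y5 = 1

y0 = A NOR D = 1 NOR 1 = 0
y1 = B NOR C = 1 NOR 0 = 0
y2 = y1 XOR y0 = 0 XOR 0 = 0
y3 = D AND y2 = 1 AND 0 = 0
y4 = y2 XOR y3 = 0 XOR 0 = 0
y5 = y3 OR D = 0 OR 1 = 1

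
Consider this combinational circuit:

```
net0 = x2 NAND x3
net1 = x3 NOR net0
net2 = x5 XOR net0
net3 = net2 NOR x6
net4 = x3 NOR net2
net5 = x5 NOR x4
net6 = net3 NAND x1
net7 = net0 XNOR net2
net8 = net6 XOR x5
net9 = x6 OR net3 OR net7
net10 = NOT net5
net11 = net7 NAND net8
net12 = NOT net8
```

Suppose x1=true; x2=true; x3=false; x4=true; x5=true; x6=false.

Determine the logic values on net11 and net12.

net11 = true, net12 = false

net0 = x2 NAND x3 = true NAND false = true
net2 = x5 XOR net0 = true XOR true = false
net3 = net2 NOR x6 = false NOR false = true
net6 = net3 NAND x1 = true NAND true = false
net7 = net0 XNOR net2 = true XNOR false = false
net8 = net6 XOR x5 = false XOR true = true
net11 = net7 NAND net8 = false NAND true = true
net12 = NOT net8 = NOT true = false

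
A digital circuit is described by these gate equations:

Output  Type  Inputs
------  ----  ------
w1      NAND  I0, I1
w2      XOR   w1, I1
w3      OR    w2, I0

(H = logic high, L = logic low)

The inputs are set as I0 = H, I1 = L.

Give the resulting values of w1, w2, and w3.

w1 = H  w2 = H  w3 = H

w1 = I0 NAND I1 = H NAND L = H
w2 = w1 XOR I1 = H XOR L = H
w3 = w2 OR I0 = H OR H = H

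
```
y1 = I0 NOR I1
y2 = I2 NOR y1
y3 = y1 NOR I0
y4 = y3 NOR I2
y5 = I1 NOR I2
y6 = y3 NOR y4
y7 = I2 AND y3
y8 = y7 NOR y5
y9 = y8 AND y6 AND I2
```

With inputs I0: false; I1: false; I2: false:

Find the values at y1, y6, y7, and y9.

y1 = I0 NOR I1 = false NOR false = true
y3 = y1 NOR I0 = true NOR false = false
y4 = y3 NOR I2 = false NOR false = true
y5 = I1 NOR I2 = false NOR false = true
y6 = y3 NOR y4 = false NOR true = false
y7 = I2 AND y3 = false AND false = false
y8 = y7 NOR y5 = false NOR true = false
y9 = y8 AND y6 AND I2 = false AND false AND false = false

y1 = true, y6 = false, y7 = false, y9 = false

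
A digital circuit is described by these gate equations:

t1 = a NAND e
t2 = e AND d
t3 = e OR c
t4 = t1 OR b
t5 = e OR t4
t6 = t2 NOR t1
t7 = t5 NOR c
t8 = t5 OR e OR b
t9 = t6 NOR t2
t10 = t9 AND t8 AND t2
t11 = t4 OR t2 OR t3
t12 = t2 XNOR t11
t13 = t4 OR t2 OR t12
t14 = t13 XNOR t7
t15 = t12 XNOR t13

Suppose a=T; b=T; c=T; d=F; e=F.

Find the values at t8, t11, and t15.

t8 = T, t11 = T, t15 = F

t1 = a NAND e = T NAND F = T
t2 = e AND d = F AND F = F
t3 = e OR c = F OR T = T
t4 = t1 OR b = T OR T = T
t5 = e OR t4 = F OR T = T
t8 = t5 OR e OR b = T OR F OR T = T
t11 = t4 OR t2 OR t3 = T OR F OR T = T
t12 = t2 XNOR t11 = F XNOR T = F
t13 = t4 OR t2 OR t12 = T OR F OR F = T
t15 = t12 XNOR t13 = F XNOR T = F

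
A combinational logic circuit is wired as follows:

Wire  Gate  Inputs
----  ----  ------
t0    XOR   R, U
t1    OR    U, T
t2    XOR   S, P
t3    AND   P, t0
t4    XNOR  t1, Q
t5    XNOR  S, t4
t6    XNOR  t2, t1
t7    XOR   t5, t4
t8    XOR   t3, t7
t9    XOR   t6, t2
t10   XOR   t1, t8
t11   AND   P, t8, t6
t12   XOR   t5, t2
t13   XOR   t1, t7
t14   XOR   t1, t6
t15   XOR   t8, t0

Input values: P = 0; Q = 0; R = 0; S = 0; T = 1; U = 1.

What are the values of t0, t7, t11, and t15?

t0 = R XOR U = 0 XOR 1 = 1
t1 = U OR T = 1 OR 1 = 1
t2 = S XOR P = 0 XOR 0 = 0
t3 = P AND t0 = 0 AND 1 = 0
t4 = t1 XNOR Q = 1 XNOR 0 = 0
t5 = S XNOR t4 = 0 XNOR 0 = 1
t6 = t2 XNOR t1 = 0 XNOR 1 = 0
t7 = t5 XOR t4 = 1 XOR 0 = 1
t8 = t3 XOR t7 = 0 XOR 1 = 1
t11 = P AND t8 AND t6 = 0 AND 1 AND 0 = 0
t15 = t8 XOR t0 = 1 XOR 1 = 0

t0 = 1, t7 = 1, t11 = 0, t15 = 0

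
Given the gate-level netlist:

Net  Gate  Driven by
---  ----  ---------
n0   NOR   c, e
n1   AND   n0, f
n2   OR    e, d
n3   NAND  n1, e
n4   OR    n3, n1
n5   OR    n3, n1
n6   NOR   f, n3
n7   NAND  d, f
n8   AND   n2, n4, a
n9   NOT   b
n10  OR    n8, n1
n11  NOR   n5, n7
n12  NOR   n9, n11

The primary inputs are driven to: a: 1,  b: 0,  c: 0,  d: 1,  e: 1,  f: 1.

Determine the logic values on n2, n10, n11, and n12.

n2 = 1; n10 = 1; n11 = 0; n12 = 0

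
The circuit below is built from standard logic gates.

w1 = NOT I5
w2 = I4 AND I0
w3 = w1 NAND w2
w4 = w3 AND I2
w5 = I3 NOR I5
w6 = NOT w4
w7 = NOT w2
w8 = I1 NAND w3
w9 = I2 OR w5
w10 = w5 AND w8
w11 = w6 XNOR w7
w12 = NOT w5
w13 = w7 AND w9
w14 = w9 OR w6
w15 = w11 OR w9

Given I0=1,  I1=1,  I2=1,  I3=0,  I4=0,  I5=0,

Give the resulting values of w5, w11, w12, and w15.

w5 = 1  w11 = 0  w12 = 0  w15 = 1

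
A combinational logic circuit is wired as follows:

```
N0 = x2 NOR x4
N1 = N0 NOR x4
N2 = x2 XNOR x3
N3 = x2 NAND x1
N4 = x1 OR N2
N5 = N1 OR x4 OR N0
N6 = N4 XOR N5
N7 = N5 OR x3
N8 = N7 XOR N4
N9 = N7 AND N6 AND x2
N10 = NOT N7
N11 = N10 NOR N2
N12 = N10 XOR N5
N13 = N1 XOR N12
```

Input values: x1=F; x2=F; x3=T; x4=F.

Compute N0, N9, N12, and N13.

N0 = T, N9 = F, N12 = T, N13 = T

N0 = x2 NOR x4 = F NOR F = T
N1 = N0 NOR x4 = T NOR F = F
N2 = x2 XNOR x3 = F XNOR T = F
N4 = x1 OR N2 = F OR F = F
N5 = N1 OR x4 OR N0 = F OR F OR T = T
N6 = N4 XOR N5 = F XOR T = T
N7 = N5 OR x3 = T OR T = T
N9 = N7 AND N6 AND x2 = T AND T AND F = F
N10 = NOT N7 = NOT T = F
N12 = N10 XOR N5 = F XOR T = T
N13 = N1 XOR N12 = F XOR T = T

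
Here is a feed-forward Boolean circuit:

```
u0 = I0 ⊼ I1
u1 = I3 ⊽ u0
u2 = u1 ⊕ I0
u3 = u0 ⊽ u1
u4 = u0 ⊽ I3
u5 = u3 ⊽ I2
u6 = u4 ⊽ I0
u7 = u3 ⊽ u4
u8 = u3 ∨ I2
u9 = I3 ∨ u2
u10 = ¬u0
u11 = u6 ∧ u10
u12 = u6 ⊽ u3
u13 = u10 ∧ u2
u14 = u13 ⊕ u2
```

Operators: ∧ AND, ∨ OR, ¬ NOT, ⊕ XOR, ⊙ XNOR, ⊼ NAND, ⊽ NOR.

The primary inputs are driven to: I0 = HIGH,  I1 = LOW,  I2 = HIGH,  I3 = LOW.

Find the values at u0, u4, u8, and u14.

u0 = I0 NAND I1 = HIGH NAND LOW = HIGH
u1 = I3 NOR u0 = LOW NOR HIGH = LOW
u2 = u1 XOR I0 = LOW XOR HIGH = HIGH
u3 = u0 NOR u1 = HIGH NOR LOW = LOW
u4 = u0 NOR I3 = HIGH NOR LOW = LOW
u8 = u3 OR I2 = LOW OR HIGH = HIGH
u10 = NOT u0 = NOT HIGH = LOW
u13 = u10 AND u2 = LOW AND HIGH = LOW
u14 = u13 XOR u2 = LOW XOR HIGH = HIGH

u0 = HIGH; u4 = LOW; u8 = HIGH; u14 = HIGH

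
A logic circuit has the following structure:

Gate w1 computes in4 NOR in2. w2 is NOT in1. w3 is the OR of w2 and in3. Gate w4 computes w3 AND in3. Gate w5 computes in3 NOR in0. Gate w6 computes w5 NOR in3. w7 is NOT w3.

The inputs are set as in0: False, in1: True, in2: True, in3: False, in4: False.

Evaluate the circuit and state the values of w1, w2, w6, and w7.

w1 = in4 NOR in2 = False NOR True = False
w2 = NOT in1 = NOT True = False
w3 = w2 OR in3 = False OR False = False
w5 = in3 NOR in0 = False NOR False = True
w6 = w5 NOR in3 = True NOR False = False
w7 = NOT w3 = NOT False = True

w1 = False  w2 = False  w6 = False  w7 = True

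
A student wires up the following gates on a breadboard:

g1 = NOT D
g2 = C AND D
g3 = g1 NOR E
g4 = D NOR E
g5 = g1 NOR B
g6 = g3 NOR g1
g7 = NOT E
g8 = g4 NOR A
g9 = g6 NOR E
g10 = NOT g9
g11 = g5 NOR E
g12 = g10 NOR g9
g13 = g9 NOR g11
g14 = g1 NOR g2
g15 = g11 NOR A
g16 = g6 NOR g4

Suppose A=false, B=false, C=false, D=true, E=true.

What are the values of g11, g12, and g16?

g1 = NOT D = NOT true = false
g3 = g1 NOR E = false NOR true = false
g4 = D NOR E = true NOR true = false
g5 = g1 NOR B = false NOR false = true
g6 = g3 NOR g1 = false NOR false = true
g9 = g6 NOR E = true NOR true = false
g10 = NOT g9 = NOT false = true
g11 = g5 NOR E = true NOR true = false
g12 = g10 NOR g9 = true NOR false = false
g16 = g6 NOR g4 = true NOR false = false

g11 = false; g12 = false; g16 = false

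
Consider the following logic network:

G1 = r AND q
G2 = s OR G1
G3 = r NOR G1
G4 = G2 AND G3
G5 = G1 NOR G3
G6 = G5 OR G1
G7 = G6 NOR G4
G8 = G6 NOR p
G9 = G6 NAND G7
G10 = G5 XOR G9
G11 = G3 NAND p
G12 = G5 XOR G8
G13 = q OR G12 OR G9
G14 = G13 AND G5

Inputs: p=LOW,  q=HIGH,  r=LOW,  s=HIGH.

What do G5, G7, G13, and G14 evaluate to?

G5 = LOW, G7 = LOW, G13 = HIGH, G14 = LOW

G1 = r AND q = LOW AND HIGH = LOW
G2 = s OR G1 = HIGH OR LOW = HIGH
G3 = r NOR G1 = LOW NOR LOW = HIGH
G4 = G2 AND G3 = HIGH AND HIGH = HIGH
G5 = G1 NOR G3 = LOW NOR HIGH = LOW
G6 = G5 OR G1 = LOW OR LOW = LOW
G7 = G6 NOR G4 = LOW NOR HIGH = LOW
G8 = G6 NOR p = LOW NOR LOW = HIGH
G9 = G6 NAND G7 = LOW NAND LOW = HIGH
G12 = G5 XOR G8 = LOW XOR HIGH = HIGH
G13 = q OR G12 OR G9 = HIGH OR HIGH OR HIGH = HIGH
G14 = G13 AND G5 = HIGH AND LOW = LOW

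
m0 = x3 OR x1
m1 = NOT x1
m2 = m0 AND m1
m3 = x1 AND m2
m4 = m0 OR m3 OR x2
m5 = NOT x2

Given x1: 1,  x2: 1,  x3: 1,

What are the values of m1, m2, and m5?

m1 = 0, m2 = 0, m5 = 0

m0 = x3 OR x1 = 1 OR 1 = 1
m1 = NOT x1 = NOT 1 = 0
m2 = m0 AND m1 = 1 AND 0 = 0
m5 = NOT x2 = NOT 1 = 0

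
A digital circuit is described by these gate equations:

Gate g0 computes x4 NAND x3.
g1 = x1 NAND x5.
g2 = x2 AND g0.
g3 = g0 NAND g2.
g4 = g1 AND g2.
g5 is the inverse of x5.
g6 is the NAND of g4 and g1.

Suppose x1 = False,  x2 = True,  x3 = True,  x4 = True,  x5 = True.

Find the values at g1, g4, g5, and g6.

g1 = True; g4 = False; g5 = False; g6 = True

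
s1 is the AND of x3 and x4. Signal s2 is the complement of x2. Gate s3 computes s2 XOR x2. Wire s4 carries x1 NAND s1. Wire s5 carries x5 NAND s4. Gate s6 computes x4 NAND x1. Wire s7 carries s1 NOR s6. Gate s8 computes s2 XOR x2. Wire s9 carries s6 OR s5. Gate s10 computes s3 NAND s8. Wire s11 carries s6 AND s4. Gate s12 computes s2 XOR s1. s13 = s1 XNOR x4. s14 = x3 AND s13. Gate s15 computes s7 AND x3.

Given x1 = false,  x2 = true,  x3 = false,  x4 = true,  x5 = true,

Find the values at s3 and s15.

s1 = x3 AND x4 = false AND true = false
s2 = NOT x2 = NOT true = false
s3 = s2 XOR x2 = false XOR true = true
s6 = x4 NAND x1 = true NAND false = true
s7 = s1 NOR s6 = false NOR true = false
s15 = s7 AND x3 = false AND false = false

s3 = true, s15 = false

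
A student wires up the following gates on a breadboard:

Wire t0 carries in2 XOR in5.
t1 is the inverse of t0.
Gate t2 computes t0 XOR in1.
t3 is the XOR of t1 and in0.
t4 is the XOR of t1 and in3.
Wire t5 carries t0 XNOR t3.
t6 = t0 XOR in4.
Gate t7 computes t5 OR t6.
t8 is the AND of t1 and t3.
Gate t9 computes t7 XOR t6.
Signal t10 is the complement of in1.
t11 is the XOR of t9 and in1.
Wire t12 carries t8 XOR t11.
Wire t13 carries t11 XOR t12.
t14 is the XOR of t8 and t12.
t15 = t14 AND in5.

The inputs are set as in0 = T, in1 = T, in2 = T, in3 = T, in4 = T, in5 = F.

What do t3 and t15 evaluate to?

t3 = T, t15 = F

t0 = in2 XOR in5 = T XOR F = T
t1 = NOT t0 = NOT T = F
t3 = t1 XOR in0 = F XOR T = T
t5 = t0 XNOR t3 = T XNOR T = T
t6 = t0 XOR in4 = T XOR T = F
t7 = t5 OR t6 = T OR F = T
t8 = t1 AND t3 = F AND T = F
t9 = t7 XOR t6 = T XOR F = T
t11 = t9 XOR in1 = T XOR T = F
t12 = t8 XOR t11 = F XOR F = F
t14 = t8 XOR t12 = F XOR F = F
t15 = t14 AND in5 = F AND F = F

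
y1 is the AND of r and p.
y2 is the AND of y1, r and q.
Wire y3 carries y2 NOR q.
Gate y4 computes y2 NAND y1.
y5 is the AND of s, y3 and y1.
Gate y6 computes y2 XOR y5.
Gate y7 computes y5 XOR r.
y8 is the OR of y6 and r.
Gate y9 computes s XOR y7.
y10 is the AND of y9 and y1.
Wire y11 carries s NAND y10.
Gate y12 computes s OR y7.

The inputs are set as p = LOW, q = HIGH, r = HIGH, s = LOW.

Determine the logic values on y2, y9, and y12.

y2 = LOW; y9 = HIGH; y12 = HIGH

y1 = r AND p = HIGH AND LOW = LOW
y2 = y1 AND r AND q = LOW AND HIGH AND HIGH = LOW
y3 = y2 NOR q = LOW NOR HIGH = LOW
y5 = s AND y3 AND y1 = LOW AND LOW AND LOW = LOW
y7 = y5 XOR r = LOW XOR HIGH = HIGH
y9 = s XOR y7 = LOW XOR HIGH = HIGH
y12 = s OR y7 = LOW OR HIGH = HIGH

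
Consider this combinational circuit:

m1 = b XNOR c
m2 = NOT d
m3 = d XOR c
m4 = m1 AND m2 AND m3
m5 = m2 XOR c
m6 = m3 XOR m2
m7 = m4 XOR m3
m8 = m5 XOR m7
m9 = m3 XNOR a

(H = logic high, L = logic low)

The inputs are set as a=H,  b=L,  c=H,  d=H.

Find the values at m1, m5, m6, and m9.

m1 = L; m5 = H; m6 = L; m9 = L

m1 = b XNOR c = L XNOR H = L
m2 = NOT d = NOT H = L
m3 = d XOR c = H XOR H = L
m5 = m2 XOR c = L XOR H = H
m6 = m3 XOR m2 = L XOR L = L
m9 = m3 XNOR a = L XNOR H = L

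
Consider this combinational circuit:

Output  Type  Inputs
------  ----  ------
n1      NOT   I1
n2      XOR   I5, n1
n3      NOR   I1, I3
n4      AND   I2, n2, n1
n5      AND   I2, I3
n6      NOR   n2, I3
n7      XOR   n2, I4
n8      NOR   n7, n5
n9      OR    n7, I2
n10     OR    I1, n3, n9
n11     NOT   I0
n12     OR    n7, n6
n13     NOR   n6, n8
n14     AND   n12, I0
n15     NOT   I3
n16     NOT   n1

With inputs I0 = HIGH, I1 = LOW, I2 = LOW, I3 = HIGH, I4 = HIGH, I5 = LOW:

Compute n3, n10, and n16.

n1 = NOT I1 = NOT LOW = HIGH
n2 = I5 XOR n1 = LOW XOR HIGH = HIGH
n3 = I1 NOR I3 = LOW NOR HIGH = LOW
n7 = n2 XOR I4 = HIGH XOR HIGH = LOW
n9 = n7 OR I2 = LOW OR LOW = LOW
n10 = I1 OR n3 OR n9 = LOW OR LOW OR LOW = LOW
n16 = NOT n1 = NOT HIGH = LOW

n3 = LOW, n10 = LOW, n16 = LOW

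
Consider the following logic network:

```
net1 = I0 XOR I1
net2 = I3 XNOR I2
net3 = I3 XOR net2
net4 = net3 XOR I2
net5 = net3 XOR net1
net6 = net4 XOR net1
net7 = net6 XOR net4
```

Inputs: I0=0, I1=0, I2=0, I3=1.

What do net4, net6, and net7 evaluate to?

net4 = 1, net6 = 1, net7 = 0

net1 = I0 XOR I1 = 0 XOR 0 = 0
net2 = I3 XNOR I2 = 1 XNOR 0 = 0
net3 = I3 XOR net2 = 1 XOR 0 = 1
net4 = net3 XOR I2 = 1 XOR 0 = 1
net6 = net4 XOR net1 = 1 XOR 0 = 1
net7 = net6 XOR net4 = 1 XOR 1 = 0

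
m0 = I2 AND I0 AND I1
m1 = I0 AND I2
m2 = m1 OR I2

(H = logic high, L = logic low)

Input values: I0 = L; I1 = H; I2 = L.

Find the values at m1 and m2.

m1 = L; m2 = L

m1 = I0 AND I2 = L AND L = L
m2 = m1 OR I2 = L OR L = L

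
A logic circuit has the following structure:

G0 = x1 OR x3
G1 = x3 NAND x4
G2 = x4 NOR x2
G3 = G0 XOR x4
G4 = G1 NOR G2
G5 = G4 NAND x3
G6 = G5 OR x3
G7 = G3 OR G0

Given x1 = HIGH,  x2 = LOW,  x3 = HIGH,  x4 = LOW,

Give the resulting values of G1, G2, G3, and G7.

G1 = HIGH, G2 = HIGH, G3 = HIGH, G7 = HIGH

G0 = x1 OR x3 = HIGH OR HIGH = HIGH
G1 = x3 NAND x4 = HIGH NAND LOW = HIGH
G2 = x4 NOR x2 = LOW NOR LOW = HIGH
G3 = G0 XOR x4 = HIGH XOR LOW = HIGH
G7 = G3 OR G0 = HIGH OR HIGH = HIGH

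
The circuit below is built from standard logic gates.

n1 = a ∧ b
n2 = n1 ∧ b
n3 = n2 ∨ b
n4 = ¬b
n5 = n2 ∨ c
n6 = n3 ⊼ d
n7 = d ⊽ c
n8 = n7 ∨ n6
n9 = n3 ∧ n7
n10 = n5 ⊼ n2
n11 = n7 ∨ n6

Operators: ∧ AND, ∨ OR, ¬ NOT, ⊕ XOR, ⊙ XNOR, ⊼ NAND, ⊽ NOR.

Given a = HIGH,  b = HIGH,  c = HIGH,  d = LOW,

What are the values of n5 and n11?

n1 = a AND b = HIGH AND HIGH = HIGH
n2 = n1 AND b = HIGH AND HIGH = HIGH
n3 = n2 OR b = HIGH OR HIGH = HIGH
n5 = n2 OR c = HIGH OR HIGH = HIGH
n6 = n3 NAND d = HIGH NAND LOW = HIGH
n7 = d NOR c = LOW NOR HIGH = LOW
n11 = n7 OR n6 = LOW OR HIGH = HIGH

n5 = HIGH, n11 = HIGH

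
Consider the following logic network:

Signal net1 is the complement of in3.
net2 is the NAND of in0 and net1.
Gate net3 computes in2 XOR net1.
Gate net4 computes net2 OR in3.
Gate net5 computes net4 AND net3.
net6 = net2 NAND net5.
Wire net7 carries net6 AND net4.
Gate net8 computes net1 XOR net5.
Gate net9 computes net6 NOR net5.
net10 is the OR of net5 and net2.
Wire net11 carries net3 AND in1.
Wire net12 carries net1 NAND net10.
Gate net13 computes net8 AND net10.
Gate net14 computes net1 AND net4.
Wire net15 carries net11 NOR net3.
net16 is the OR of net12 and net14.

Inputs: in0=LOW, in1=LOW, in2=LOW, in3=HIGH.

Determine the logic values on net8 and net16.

net8 = LOW, net16 = HIGH

net1 = NOT in3 = NOT HIGH = LOW
net2 = in0 NAND net1 = LOW NAND LOW = HIGH
net3 = in2 XOR net1 = LOW XOR LOW = LOW
net4 = net2 OR in3 = HIGH OR HIGH = HIGH
net5 = net4 AND net3 = HIGH AND LOW = LOW
net8 = net1 XOR net5 = LOW XOR LOW = LOW
net10 = net5 OR net2 = LOW OR HIGH = HIGH
net12 = net1 NAND net10 = LOW NAND HIGH = HIGH
net14 = net1 AND net4 = LOW AND HIGH = LOW
net16 = net12 OR net14 = HIGH OR LOW = HIGH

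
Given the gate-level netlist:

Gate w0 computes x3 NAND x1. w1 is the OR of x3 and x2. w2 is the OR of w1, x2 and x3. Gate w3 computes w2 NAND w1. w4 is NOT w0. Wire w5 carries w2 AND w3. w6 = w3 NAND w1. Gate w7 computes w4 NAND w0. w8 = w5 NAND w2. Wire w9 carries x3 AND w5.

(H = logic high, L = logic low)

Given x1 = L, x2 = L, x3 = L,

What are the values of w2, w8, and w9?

w2 = L; w8 = H; w9 = L

w1 = x3 OR x2 = L OR L = L
w2 = w1 OR x2 OR x3 = L OR L OR L = L
w3 = w2 NAND w1 = L NAND L = H
w5 = w2 AND w3 = L AND H = L
w8 = w5 NAND w2 = L NAND L = H
w9 = x3 AND w5 = L AND L = L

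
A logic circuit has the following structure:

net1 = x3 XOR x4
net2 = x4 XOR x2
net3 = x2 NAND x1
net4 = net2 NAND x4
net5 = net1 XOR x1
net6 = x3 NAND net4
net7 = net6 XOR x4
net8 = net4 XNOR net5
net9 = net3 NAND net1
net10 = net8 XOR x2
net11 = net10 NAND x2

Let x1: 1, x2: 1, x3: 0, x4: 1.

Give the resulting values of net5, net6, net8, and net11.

net5 = 0, net6 = 1, net8 = 0, net11 = 0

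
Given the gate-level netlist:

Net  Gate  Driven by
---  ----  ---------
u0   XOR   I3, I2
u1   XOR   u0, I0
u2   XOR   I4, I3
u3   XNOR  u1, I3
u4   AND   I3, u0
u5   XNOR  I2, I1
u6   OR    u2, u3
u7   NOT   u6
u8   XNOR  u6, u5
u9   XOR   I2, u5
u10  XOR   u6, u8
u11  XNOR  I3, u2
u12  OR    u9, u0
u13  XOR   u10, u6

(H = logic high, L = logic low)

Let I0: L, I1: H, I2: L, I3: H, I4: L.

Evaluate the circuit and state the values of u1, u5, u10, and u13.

u1 = H; u5 = L; u10 = H; u13 = L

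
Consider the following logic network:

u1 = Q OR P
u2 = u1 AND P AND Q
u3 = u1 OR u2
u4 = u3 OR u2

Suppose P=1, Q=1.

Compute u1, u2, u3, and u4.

u1 = Q OR P = 1 OR 1 = 1
u2 = u1 AND P AND Q = 1 AND 1 AND 1 = 1
u3 = u1 OR u2 = 1 OR 1 = 1
u4 = u3 OR u2 = 1 OR 1 = 1

u1 = 1, u2 = 1, u3 = 1, u4 = 1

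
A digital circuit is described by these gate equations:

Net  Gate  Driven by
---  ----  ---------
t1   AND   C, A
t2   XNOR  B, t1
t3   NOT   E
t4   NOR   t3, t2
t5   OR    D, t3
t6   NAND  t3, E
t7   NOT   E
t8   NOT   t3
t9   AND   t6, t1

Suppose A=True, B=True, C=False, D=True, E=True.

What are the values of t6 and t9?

t6 = True  t9 = False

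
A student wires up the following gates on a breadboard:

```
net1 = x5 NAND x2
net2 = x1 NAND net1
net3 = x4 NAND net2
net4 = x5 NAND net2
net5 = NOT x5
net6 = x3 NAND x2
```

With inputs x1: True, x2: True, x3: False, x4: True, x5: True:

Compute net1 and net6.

net1 = x5 NAND x2 = True NAND True = False
net6 = x3 NAND x2 = False NAND True = True

net1 = False  net6 = True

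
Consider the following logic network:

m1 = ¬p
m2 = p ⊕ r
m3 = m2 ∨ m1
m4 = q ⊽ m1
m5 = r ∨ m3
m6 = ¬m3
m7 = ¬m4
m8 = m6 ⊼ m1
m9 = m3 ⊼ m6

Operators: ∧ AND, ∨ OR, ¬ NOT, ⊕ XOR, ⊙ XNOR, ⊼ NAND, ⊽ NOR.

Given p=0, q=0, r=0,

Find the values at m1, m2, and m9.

m1 = 1, m2 = 0, m9 = 1

m1 = NOT p = NOT 0 = 1
m2 = p XOR r = 0 XOR 0 = 0
m3 = m2 OR m1 = 0 OR 1 = 1
m6 = NOT m3 = NOT 1 = 0
m9 = m3 NAND m6 = 1 NAND 0 = 1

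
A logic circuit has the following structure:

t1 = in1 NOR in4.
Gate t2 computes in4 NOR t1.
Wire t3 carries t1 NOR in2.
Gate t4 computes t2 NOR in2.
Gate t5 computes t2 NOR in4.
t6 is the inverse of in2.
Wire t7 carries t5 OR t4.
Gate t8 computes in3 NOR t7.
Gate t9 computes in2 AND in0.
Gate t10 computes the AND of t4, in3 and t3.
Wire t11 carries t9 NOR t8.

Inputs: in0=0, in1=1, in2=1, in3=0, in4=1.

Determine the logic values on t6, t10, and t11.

t6 = 0; t10 = 0; t11 = 0

t1 = in1 NOR in4 = 1 NOR 1 = 0
t2 = in4 NOR t1 = 1 NOR 0 = 0
t3 = t1 NOR in2 = 0 NOR 1 = 0
t4 = t2 NOR in2 = 0 NOR 1 = 0
t5 = t2 NOR in4 = 0 NOR 1 = 0
t6 = NOT in2 = NOT 1 = 0
t7 = t5 OR t4 = 0 OR 0 = 0
t8 = in3 NOR t7 = 0 NOR 0 = 1
t9 = in2 AND in0 = 1 AND 0 = 0
t10 = t4 AND in3 AND t3 = 0 AND 0 AND 0 = 0
t11 = t9 NOR t8 = 0 NOR 1 = 0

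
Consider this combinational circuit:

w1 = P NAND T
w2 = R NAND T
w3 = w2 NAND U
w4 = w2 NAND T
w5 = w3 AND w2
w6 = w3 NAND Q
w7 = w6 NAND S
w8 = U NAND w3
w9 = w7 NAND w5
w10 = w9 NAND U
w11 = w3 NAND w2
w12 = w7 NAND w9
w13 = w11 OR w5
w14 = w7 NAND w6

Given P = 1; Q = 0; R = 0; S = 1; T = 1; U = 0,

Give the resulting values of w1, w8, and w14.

w1 = 0, w8 = 1, w14 = 1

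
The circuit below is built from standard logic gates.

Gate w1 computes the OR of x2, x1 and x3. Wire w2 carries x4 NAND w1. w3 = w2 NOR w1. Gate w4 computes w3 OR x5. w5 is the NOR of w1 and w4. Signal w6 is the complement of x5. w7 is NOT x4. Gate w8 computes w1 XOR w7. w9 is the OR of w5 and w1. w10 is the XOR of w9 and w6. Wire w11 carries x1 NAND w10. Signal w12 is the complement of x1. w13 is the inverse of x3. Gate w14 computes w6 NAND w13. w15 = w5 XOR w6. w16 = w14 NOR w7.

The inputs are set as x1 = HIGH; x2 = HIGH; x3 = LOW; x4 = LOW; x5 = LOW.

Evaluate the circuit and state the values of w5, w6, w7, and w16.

w1 = x2 OR x1 OR x3 = HIGH OR HIGH OR LOW = HIGH
w2 = x4 NAND w1 = LOW NAND HIGH = HIGH
w3 = w2 NOR w1 = HIGH NOR HIGH = LOW
w4 = w3 OR x5 = LOW OR LOW = LOW
w5 = w1 NOR w4 = HIGH NOR LOW = LOW
w6 = NOT x5 = NOT LOW = HIGH
w7 = NOT x4 = NOT LOW = HIGH
w13 = NOT x3 = NOT LOW = HIGH
w14 = w6 NAND w13 = HIGH NAND HIGH = LOW
w16 = w14 NOR w7 = LOW NOR HIGH = LOW

w5 = LOW  w6 = HIGH  w7 = HIGH  w16 = LOW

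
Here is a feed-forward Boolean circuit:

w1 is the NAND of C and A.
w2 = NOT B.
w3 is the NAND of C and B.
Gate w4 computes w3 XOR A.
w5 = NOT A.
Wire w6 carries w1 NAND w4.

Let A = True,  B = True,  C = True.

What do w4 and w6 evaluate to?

w1 = C NAND A = True NAND True = False
w3 = C NAND B = True NAND True = False
w4 = w3 XOR A = False XOR True = True
w6 = w1 NAND w4 = False NAND True = True

w4 = True; w6 = True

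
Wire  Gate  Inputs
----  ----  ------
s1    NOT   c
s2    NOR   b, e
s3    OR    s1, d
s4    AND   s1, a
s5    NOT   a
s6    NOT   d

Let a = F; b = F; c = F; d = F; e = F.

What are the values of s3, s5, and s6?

s1 = NOT c = NOT F = T
s3 = s1 OR d = T OR F = T
s5 = NOT a = NOT F = T
s6 = NOT d = NOT F = T

s3 = T, s5 = T, s6 = T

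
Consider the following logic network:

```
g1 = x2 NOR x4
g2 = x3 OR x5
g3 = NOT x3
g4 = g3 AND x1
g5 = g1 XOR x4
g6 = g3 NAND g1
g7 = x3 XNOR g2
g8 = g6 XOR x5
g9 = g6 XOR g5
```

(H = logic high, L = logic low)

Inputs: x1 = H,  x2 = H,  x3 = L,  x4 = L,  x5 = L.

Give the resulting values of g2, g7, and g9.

g1 = x2 NOR x4 = H NOR L = L
g2 = x3 OR x5 = L OR L = L
g3 = NOT x3 = NOT L = H
g5 = g1 XOR x4 = L XOR L = L
g6 = g3 NAND g1 = H NAND L = H
g7 = x3 XNOR g2 = L XNOR L = H
g9 = g6 XOR g5 = H XOR L = H

g2 = L, g7 = H, g9 = H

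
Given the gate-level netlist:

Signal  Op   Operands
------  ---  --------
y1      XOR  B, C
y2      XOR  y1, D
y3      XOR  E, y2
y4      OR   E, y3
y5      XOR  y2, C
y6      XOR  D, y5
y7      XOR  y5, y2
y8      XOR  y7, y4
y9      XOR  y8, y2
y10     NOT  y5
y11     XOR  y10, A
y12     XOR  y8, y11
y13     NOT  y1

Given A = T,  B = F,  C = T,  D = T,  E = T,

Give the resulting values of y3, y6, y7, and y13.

y1 = B XOR C = F XOR T = T
y2 = y1 XOR D = T XOR T = F
y3 = E XOR y2 = T XOR F = T
y5 = y2 XOR C = F XOR T = T
y6 = D XOR y5 = T XOR T = F
y7 = y5 XOR y2 = T XOR F = T
y13 = NOT y1 = NOT T = F

y3 = T, y6 = F, y7 = T, y13 = F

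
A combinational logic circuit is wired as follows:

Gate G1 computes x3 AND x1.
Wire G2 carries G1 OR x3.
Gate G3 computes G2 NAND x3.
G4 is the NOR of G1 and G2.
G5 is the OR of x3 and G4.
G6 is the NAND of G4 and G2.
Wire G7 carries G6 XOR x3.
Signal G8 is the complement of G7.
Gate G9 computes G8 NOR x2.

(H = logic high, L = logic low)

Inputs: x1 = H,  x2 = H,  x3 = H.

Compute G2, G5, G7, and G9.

G2 = H, G5 = H, G7 = L, G9 = L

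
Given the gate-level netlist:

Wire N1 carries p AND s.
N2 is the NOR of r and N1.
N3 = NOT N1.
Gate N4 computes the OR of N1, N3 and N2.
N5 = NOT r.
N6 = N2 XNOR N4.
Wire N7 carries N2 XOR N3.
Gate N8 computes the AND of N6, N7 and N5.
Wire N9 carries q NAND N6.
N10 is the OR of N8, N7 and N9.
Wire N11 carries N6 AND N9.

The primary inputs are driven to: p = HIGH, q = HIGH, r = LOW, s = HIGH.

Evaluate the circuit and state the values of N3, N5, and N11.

N3 = LOW  N5 = HIGH  N11 = LOW

N1 = p AND s = HIGH AND HIGH = HIGH
N2 = r NOR N1 = LOW NOR HIGH = LOW
N3 = NOT N1 = NOT HIGH = LOW
N4 = N1 OR N3 OR N2 = HIGH OR LOW OR LOW = HIGH
N5 = NOT r = NOT LOW = HIGH
N6 = N2 XNOR N4 = LOW XNOR HIGH = LOW
N9 = q NAND N6 = HIGH NAND LOW = HIGH
N11 = N6 AND N9 = LOW AND HIGH = LOW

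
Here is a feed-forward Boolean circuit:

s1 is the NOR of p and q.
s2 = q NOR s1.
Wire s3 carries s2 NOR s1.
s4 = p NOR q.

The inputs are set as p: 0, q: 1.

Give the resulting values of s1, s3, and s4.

s1 = 0, s3 = 1, s4 = 0

s1 = p NOR q = 0 NOR 1 = 0
s2 = q NOR s1 = 1 NOR 0 = 0
s3 = s2 NOR s1 = 0 NOR 0 = 1
s4 = p NOR q = 0 NOR 1 = 0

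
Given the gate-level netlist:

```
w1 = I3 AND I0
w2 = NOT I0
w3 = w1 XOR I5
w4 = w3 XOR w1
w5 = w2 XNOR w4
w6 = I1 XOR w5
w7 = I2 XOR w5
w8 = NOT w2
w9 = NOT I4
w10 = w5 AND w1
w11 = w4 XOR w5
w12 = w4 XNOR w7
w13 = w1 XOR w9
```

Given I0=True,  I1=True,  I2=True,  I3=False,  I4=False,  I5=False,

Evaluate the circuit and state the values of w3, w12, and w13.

w3 = False; w12 = True; w13 = True

w1 = I3 AND I0 = False AND True = False
w2 = NOT I0 = NOT True = False
w3 = w1 XOR I5 = False XOR False = False
w4 = w3 XOR w1 = False XOR False = False
w5 = w2 XNOR w4 = False XNOR False = True
w7 = I2 XOR w5 = True XOR True = False
w9 = NOT I4 = NOT False = True
w12 = w4 XNOR w7 = False XNOR False = True
w13 = w1 XOR w9 = False XOR True = True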